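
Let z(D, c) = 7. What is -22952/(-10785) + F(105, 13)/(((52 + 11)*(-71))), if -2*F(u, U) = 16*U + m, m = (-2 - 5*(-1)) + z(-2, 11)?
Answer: 34613287/16080435 ≈ 2.1525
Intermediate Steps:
m = 10 (m = (-2 - 5*(-1)) + 7 = (-2 + 5) + 7 = 3 + 7 = 10)
F(u, U) = -5 - 8*U (F(u, U) = -(16*U + 10)/2 = -(10 + 16*U)/2 = -5 - 8*U)
-22952/(-10785) + F(105, 13)/(((52 + 11)*(-71))) = -22952/(-10785) + (-5 - 8*13)/(((52 + 11)*(-71))) = -22952*(-1/10785) + (-5 - 104)/((63*(-71))) = 22952/10785 - 109/(-4473) = 22952/10785 - 109*(-1/4473) = 22952/10785 + 109/4473 = 34613287/16080435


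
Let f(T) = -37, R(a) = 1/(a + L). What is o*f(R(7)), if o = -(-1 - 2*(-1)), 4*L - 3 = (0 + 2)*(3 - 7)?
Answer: 37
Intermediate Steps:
L = -5/4 (L = ¾ + ((0 + 2)*(3 - 7))/4 = ¾ + (2*(-4))/4 = ¾ + (¼)*(-8) = ¾ - 2 = -5/4 ≈ -1.2500)
R(a) = 1/(-5/4 + a) (R(a) = 1/(a - 5/4) = 1/(-5/4 + a))
o = -1 (o = -(-1 + 2) = -1*1 = -1)
o*f(R(7)) = -1*(-37) = 37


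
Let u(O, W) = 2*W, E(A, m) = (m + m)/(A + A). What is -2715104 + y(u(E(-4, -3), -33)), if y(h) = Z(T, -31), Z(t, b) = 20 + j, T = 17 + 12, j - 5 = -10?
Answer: -2715089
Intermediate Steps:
j = -5 (j = 5 - 10 = -5)
E(A, m) = m/A (E(A, m) = (2*m)/((2*A)) = (2*m)*(1/(2*A)) = m/A)
T = 29
Z(t, b) = 15 (Z(t, b) = 20 - 5 = 15)
y(h) = 15
-2715104 + y(u(E(-4, -3), -33)) = -2715104 + 15 = -2715089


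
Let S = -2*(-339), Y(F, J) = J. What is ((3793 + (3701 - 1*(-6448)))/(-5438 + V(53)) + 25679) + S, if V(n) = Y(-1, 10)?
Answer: 71525927/2714 ≈ 26354.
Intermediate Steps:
V(n) = 10
S = 678
((3793 + (3701 - 1*(-6448)))/(-5438 + V(53)) + 25679) + S = ((3793 + (3701 - 1*(-6448)))/(-5438 + 10) + 25679) + 678 = ((3793 + (3701 + 6448))/(-5428) + 25679) + 678 = ((3793 + 10149)*(-1/5428) + 25679) + 678 = (13942*(-1/5428) + 25679) + 678 = (-6971/2714 + 25679) + 678 = 69685835/2714 + 678 = 71525927/2714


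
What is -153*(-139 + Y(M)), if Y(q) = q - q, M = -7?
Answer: 21267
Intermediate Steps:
Y(q) = 0
-153*(-139 + Y(M)) = -153*(-139 + 0) = -153*(-139) = 21267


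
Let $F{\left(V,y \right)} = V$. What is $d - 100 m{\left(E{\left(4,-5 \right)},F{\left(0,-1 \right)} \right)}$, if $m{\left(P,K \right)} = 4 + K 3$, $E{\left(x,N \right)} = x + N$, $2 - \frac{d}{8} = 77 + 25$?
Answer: $-1200$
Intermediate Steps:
$d = -800$ ($d = 16 - 8 \left(77 + 25\right) = 16 - 816 = -800$)
$E{\left(x,N \right)} = N + x$
$m{\left(P,K \right)} = 4 + 3 K$
$d - 100 m{\left(E{\left(4,-5 \right)},F{\left(0,-1 \right)} \right)} = -800 - 100 \left(4 + 3 \cdot 0\right) = -800 - 100 \left(4 + 0\right) = -800 - 400 = -1200$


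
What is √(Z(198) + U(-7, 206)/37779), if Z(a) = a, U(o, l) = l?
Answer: 8*√90116022/5397 ≈ 14.071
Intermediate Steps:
√(Z(198) + U(-7, 206)/37779) = √(198 + 206/37779) = √(7480448/37779) = 8*√90116022/5397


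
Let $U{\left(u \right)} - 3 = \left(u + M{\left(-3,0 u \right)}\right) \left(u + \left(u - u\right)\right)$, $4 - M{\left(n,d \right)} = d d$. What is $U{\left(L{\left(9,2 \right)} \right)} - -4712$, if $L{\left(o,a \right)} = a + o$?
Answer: $4880$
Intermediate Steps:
$M{\left(n,d \right)} = 4 - d^{2}$ ($M{\left(n,d \right)} = 4 - d d = 4 - d^{2}$)
$U{\left(u \right)} = 3 + u \left(4 + u\right)$ ($U{\left(u \right)} = 3 + \left(u - \left(-4 + \left(0 u\right)^{2}\right)\right) \left(u + \left(u - u\right)\right) = 3 + \left(u + \left(4 - 0^{2}\right)\right) \left(u + 0\right) = 3 + \left(u + \left(4 - 0\right)\right) u = 3 + \left(u + \left(4 + 0\right)\right) u = 3 + \left(u + 4\right) u = 3 + \left(4 + u\right) u = 3 + u \left(4 + u\right)$)
$U{\left(L{\left(9,2 \right)} \right)} - -4712 = \left(3 + \left(2 + 9\right)^{2} + 4 \left(2 + 9\right)\right) - -4712 = \left(3 + 11^{2} + 4 \cdot 11\right) + 4712 = \left(3 + 121 + 44\right) + 4712 = 168 + 4712 = 4880$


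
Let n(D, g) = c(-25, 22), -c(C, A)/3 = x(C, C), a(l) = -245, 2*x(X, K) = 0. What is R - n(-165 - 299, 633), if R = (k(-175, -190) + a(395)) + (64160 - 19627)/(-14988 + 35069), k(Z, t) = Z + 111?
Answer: -6160496/20081 ≈ -306.78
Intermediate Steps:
x(X, K) = 0 (x(X, K) = (½)*0 = 0)
c(C, A) = 0 (c(C, A) = -3*0 = 0)
n(D, g) = 0
k(Z, t) = 111 + Z
R = -6160496/20081 (R = ((111 - 175) - 245) + (64160 - 19627)/(-14988 + 35069) = (-64 - 245) + 44533/20081 = -309 + 44533*(1/20081) = -309 + 44533/20081 = -6160496/20081 ≈ -306.78)
R - n(-165 - 299, 633) = -6160496/20081 - 1*0 = -6160496/20081 + 0 = -6160496/20081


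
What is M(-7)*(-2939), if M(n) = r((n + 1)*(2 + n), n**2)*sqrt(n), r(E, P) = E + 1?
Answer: -91109*I*sqrt(7) ≈ -2.4105e+5*I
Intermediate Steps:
r(E, P) = 1 + E
M(n) = sqrt(n)*(1 + (1 + n)*(2 + n)) (M(n) = (1 + (n + 1)*(2 + n))*sqrt(n) = (1 + (1 + n)*(2 + n))*sqrt(n) = sqrt(n)*(1 + (1 + n)*(2 + n)))
M(-7)*(-2939) = (sqrt(-7)*(3 + (-7)**2 + 3*(-7)))*(-2939) = ((I*sqrt(7))*(3 + 49 - 21))*(-2939) = ((I*sqrt(7))*31)*(-2939) = (31*I*sqrt(7))*(-2939) = -91109*I*sqrt(7)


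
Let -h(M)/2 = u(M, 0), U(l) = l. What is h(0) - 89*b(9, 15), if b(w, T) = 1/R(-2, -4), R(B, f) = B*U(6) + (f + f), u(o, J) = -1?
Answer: 129/20 ≈ 6.4500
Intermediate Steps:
h(M) = 2 (h(M) = -2*(-1) = 2)
R(B, f) = 2*f + 6*B (R(B, f) = B*6 + (f + f) = 6*B + 2*f = 2*f + 6*B)
b(w, T) = -1/20 (b(w, T) = 1/(2*(-4) + 6*(-2)) = 1/(-8 - 12) = 1/(-20) = 1*(-1/20) = -1/20)
h(0) - 89*b(9, 15) = 2 - 89*(-1/20) = 2 + 89/20 = 129/20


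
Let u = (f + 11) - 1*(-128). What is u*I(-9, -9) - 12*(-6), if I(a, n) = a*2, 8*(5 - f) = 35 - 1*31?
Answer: -2511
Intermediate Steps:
f = 9/2 (f = 5 - (35 - 1*31)/8 = 5 - (35 - 31)/8 = 5 - ⅛*4 = 5 - ½ = 9/2 ≈ 4.5000)
I(a, n) = 2*a
u = 287/2 (u = (9/2 + 11) - 1*(-128) = 31/2 + 128 = 287/2 ≈ 143.50)
u*I(-9, -9) - 12*(-6) = 287*(2*(-9))/2 - 12*(-6) = (287/2)*(-18) + 72 = -2583 + 72 = -2511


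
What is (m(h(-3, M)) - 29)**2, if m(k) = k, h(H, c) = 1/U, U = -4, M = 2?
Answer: 13689/16 ≈ 855.56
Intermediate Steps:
h(H, c) = -1/4 (h(H, c) = 1/(-4) = -1/4)
(m(h(-3, M)) - 29)**2 = (-1/4 - 29)**2 = (-117/4)**2 = 13689/16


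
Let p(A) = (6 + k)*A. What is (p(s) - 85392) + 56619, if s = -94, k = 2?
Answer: -29525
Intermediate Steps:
p(A) = 8*A (p(A) = (6 + 2)*A = 8*A)
(p(s) - 85392) + 56619 = (8*(-94) - 85392) + 56619 = (-752 - 85392) + 56619 = -86144 + 56619 = -29525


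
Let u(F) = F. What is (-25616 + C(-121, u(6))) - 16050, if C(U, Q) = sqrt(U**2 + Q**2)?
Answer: -41666 + sqrt(14677) ≈ -41545.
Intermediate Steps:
C(U, Q) = sqrt(Q**2 + U**2)
(-25616 + C(-121, u(6))) - 16050 = (-25616 + sqrt(6**2 + (-121)**2)) - 16050 = (-25616 + sqrt(36 + 14641)) - 16050 = (-25616 + sqrt(14677)) - 16050 = -41666 + sqrt(14677)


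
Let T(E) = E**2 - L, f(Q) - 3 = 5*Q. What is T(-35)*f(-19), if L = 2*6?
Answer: -111596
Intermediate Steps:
f(Q) = 3 + 5*Q
L = 12
T(E) = -12 + E**2 (T(E) = E**2 - 1*12 = E**2 - 12 = -12 + E**2)
T(-35)*f(-19) = (-12 + (-35)**2)*(3 + 5*(-19)) = (-12 + 1225)*(3 - 95) = 1213*(-92) = -111596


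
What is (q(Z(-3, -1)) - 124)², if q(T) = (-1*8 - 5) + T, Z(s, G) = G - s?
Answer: 18225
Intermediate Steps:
q(T) = -13 + T (q(T) = (-8 - 5) + T = -13 + T)
(q(Z(-3, -1)) - 124)² = ((-13 + (-1 - 1*(-3))) - 124)² = ((-13 + (-1 + 3)) - 124)² = ((-13 + 2) - 124)² = (-11 - 124)² = (-135)² = 18225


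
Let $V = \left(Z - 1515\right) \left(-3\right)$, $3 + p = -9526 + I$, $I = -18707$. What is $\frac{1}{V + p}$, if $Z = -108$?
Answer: $- \frac{1}{23367} \approx -4.2795 \cdot 10^{-5}$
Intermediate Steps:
$p = -28236$ ($p = -3 - 28233 = -28236$)
$V = 4869$ ($V = \left(-108 - 1515\right) \left(-3\right) = \left(-1623\right) \left(-3\right) = 4869$)
$\frac{1}{V + p} = \frac{1}{4869 - 28236} = \frac{1}{-23367} = - \frac{1}{23367}$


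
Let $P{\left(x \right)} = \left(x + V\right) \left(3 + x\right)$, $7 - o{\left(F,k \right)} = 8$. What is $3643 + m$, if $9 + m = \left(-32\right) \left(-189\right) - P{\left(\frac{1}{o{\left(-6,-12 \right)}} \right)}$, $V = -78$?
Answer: $9840$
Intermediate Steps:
$o{\left(F,k \right)} = -1$ ($o{\left(F,k \right)} = 7 - 8 = -1$)
$P{\left(x \right)} = \left(-78 + x\right) \left(3 + x\right)$ ($P{\left(x \right)} = \left(x - 78\right) \left(3 + x\right) = \left(-78 + x\right) \left(3 + x\right)$)
$m = 6197$ ($m = -9 - \left(-6282 + 75 + \left(\frac{1}{-1}\right)^{2}\right) = -9 + \left(6048 - \left(-234 + \left(-1\right)^{2} - -75\right)\right) = -9 + \left(6048 - \left(-234 + 1 + 75\right)\right) = -9 + \left(6048 - -158\right) = -9 + \left(6048 + 158\right) = -9 + 6206 = 6197$)
$3643 + m = 3643 + 6197 = 9840$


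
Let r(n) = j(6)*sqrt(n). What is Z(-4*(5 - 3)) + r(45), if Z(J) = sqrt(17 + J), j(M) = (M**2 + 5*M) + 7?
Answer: 3 + 219*sqrt(5) ≈ 492.70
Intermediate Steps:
j(M) = 7 + M**2 + 5*M
r(n) = 73*sqrt(n) (r(n) = (7 + 6**2 + 5*6)*sqrt(n) = (7 + 36 + 30)*sqrt(n) = 73*sqrt(n))
Z(-4*(5 - 3)) + r(45) = sqrt(17 - 4*(5 - 3)) + 73*sqrt(45) = sqrt(17 - 4*2) + 73*(3*sqrt(5)) = sqrt(17 - 8) + 219*sqrt(5) = sqrt(9) + 219*sqrt(5) = 3 + 219*sqrt(5)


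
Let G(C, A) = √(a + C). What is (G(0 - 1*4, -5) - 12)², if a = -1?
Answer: (12 - I*√5)² ≈ 139.0 - 53.666*I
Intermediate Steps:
G(C, A) = √(-1 + C)
(G(0 - 1*4, -5) - 12)² = (√(-1 + (0 - 1*4)) - 12)² = (√(-1 + (0 - 4)) - 12)² = (√(-1 - 4) - 12)² = (√(-5) - 12)² = (I*√5 - 12)² = (-12 + I*√5)²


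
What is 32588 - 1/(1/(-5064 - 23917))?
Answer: 61569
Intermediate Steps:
32588 - 1/(1/(-5064 - 23917)) = 32588 - 1/(1/(-28981)) = 32588 - 1/(-1/28981) = 32588 - 1*(-28981) = 32588 + 28981 = 61569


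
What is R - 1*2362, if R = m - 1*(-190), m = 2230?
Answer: 58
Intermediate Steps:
R = 2420 (R = 2230 - 1*(-190) = 2230 + 190 = 2420)
R - 1*2362 = 2420 - 1*2362 = 2420 - 2362 = 58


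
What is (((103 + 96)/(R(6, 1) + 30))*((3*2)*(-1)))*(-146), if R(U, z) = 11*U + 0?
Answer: 14527/8 ≈ 1815.9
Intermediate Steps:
R(U, z) = 11*U
(((103 + 96)/(R(6, 1) + 30))*((3*2)*(-1)))*(-146) = (((103 + 96)/(11*6 + 30))*((3*2)*(-1)))*(-146) = ((199/(66 + 30))*(6*(-1)))*(-146) = ((199/96)*(-6))*(-146) = -199/16*(-146) = 14527/8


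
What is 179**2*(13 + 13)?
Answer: 833066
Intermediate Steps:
179**2*(13 + 13) = 32041*26 = 833066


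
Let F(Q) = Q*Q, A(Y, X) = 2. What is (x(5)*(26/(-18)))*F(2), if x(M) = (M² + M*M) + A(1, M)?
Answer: -2704/9 ≈ -300.44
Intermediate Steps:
x(M) = 2 + 2*M² (x(M) = (M² + M*M) + 2 = (M² + M²) + 2 = 2*M² + 2 = 2 + 2*M²)
F(Q) = Q²
(x(5)*(26/(-18)))*F(2) = ((2 + 2*5²)*(26/(-18)))*2² = ((2 + 2*25)*(26*(-1/18)))*4 = ((2 + 50)*(-13/9))*4 = (52*(-13/9))*4 = -676/9*4 = -2704/9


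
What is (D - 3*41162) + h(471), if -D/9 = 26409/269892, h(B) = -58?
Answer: -1234954627/9996 ≈ -1.2354e+5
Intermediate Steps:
D = -8803/9996 (D = -237681/269892 = -9*8803/89964 = -8803/9996 ≈ -0.88065)
(D - 3*41162) + h(471) = (-8803/9996 - 3*41162) - 58 = (-8803/9996 - 123486) - 58 = -1234374859/9996 - 58 = -1234954627/9996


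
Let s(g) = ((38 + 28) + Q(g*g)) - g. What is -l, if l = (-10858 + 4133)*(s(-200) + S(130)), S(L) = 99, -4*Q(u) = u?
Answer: -64795375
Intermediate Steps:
Q(u) = -u/4
s(g) = 66 - g - g²/4 (s(g) = ((38 + 28) - g*g/4) - g = (66 - g²/4) - g = 66 - g - g²/4)
l = 64795375 (l = (-10858 + 4133)*((66 - 1*(-200) - ¼*(-200)²) + 99) = -6725*((66 + 200 - ¼*40000) + 99) = -6725*((66 + 200 - 10000) + 99) = -6725*(-9734 + 99) = -6725*(-9635) = 64795375)
-l = -1*64795375 = -64795375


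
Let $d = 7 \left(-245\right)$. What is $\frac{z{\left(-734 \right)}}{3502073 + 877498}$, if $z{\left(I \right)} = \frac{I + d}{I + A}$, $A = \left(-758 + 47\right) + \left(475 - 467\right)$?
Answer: $\frac{2449}{6293443527} \approx 3.8914 \cdot 10^{-7}$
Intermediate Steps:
$d = -1715$
$A = -703$ ($A = -711 + \left(475 - 467\right) = -711 + 8 = -703$)
$z{\left(I \right)} = \frac{-1715 + I}{-703 + I}$ ($z{\left(I \right)} = \frac{I - 1715}{I - 703} = \frac{-1715 + I}{-703 + I}$)
$\frac{z{\left(-734 \right)}}{3502073 + 877498} = \frac{\frac{1}{-703 - 734} \left(-1715 - 734\right)}{3502073 + 877498} = \frac{\frac{1}{-1437} \left(-2449\right)}{4379571} = \left(- \frac{1}{1437}\right) \left(-2449\right) \frac{1}{4379571} = \frac{2449}{1437} \cdot \frac{1}{4379571} = \frac{2449}{6293443527}$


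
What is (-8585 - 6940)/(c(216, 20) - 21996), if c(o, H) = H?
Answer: 15525/21976 ≈ 0.70645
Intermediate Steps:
(-8585 - 6940)/(c(216, 20) - 21996) = (-8585 - 6940)/(20 - 21996) = -15525/(-21976) = -15525*(-1/21976) = 15525/21976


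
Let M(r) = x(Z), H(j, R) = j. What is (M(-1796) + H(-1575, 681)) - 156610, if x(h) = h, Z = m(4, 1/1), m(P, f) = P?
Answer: -158181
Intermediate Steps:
Z = 4
M(r) = 4
(M(-1796) + H(-1575, 681)) - 156610 = (4 - 1575) - 156610 = -1571 - 156610 = -158181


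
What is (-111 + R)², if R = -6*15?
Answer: 40401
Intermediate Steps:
R = -90
(-111 + R)² = (-111 - 90)² = (-201)² = 40401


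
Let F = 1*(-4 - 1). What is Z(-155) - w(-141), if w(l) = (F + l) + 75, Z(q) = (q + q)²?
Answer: 96171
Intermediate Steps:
F = -5 (F = 1*(-5) = -5)
Z(q) = 4*q² (Z(q) = (2*q)² = 4*q²)
w(l) = 70 + l (w(l) = (-5 + l) + 75 = 70 + l)
Z(-155) - w(-141) = 4*(-155)² - (70 - 141) = 4*24025 - 1*(-71) = 96100 + 71 = 96171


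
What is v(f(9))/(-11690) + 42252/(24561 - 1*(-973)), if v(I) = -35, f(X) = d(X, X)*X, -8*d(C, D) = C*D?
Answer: 7068851/4264178 ≈ 1.6577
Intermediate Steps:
d(C, D) = -C*D/8
f(X) = -X³/8 (f(X) = (-X*X/8)*X = (-X²/8)*X = -X³/8)
v(f(9))/(-11690) + 42252/(24561 - 1*(-973)) = -35/(-11690) + 42252/(24561 - 1*(-973)) = -35*(-1/11690) + 42252/(24561 + 973) = 1/334 + 42252/25534 = 1/334 + 42252*(1/25534) = 1/334 + 21126/12767 = 7068851/4264178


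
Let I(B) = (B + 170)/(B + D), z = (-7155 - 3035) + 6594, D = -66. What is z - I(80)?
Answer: -25297/7 ≈ -3613.9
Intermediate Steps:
z = -3596 (z = -10190 + 6594 = -3596)
I(B) = (170 + B)/(-66 + B) (I(B) = (B + 170)/(B - 66) = (170 + B)/(-66 + B))
z - I(80) = -3596 - (170 + 80)/(-66 + 80) = -3596 - 250/14 = -3596 - 1*125/7 = -3596 - 125/7 = -25297/7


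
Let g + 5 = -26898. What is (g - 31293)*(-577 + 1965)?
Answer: -80776048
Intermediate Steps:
g = -26903 (g = -5 - 26898 = -26903)
(g - 31293)*(-577 + 1965) = (-26903 - 31293)*(-577 + 1965) = -58196*1388 = -80776048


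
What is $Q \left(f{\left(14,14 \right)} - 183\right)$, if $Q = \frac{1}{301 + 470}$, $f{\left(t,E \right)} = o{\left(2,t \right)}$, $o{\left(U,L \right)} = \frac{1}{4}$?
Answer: $- \frac{731}{3084} \approx -0.23703$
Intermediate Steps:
$o{\left(U,L \right)} = \frac{1}{4}$
$f{\left(t,E \right)} = \frac{1}{4}$
$Q = \frac{1}{771} \approx 0.001297$
$Q \left(f{\left(14,14 \right)} - 183\right) = \frac{\frac{1}{4} - 183}{771} = \frac{1}{771} \left(- \frac{731}{4}\right) = - \frac{731}{3084}$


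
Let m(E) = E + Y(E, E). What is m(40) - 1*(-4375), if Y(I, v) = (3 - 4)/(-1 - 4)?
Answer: 22076/5 ≈ 4415.2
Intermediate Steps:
Y(I, v) = ⅕ (Y(I, v) = -1/(-5) = -1*(-⅕) = ⅕)
m(E) = ⅕ + E (m(E) = E + ⅕ = ⅕ + E)
m(40) - 1*(-4375) = (⅕ + 40) - 1*(-4375) = 201/5 + 4375 = 22076/5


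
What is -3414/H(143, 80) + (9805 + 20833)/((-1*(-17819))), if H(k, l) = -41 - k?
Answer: 33235729/1639348 ≈ 20.274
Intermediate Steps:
-3414/H(143, 80) + (9805 + 20833)/((-1*(-17819))) = -3414/(-41 - 1*143) + (9805 + 20833)/((-1*(-17819))) = -3414/(-41 - 143) + 30638/17819 = -3414/(-184) + 30638*(1/17819) = -3414*(-1/184) + 30638/17819 = 1707/92 + 30638/17819 = 33235729/1639348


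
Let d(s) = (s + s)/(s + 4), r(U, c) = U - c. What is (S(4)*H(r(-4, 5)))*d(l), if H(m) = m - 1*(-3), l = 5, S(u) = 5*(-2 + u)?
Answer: -200/3 ≈ -66.667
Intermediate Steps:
S(u) = -10 + 5*u
d(s) = 2*s/(4 + s) (d(s) = (2*s)/(4 + s) = 2*s/(4 + s))
H(m) = 3 + m (H(m) = m + 3 = 3 + m)
(S(4)*H(r(-4, 5)))*d(l) = ((-10 + 5*4)*(3 + (-4 - 1*5)))*(2*5/(4 + 5)) = ((-10 + 20)*(3 + (-4 - 5)))*(2*5/9) = (10*(3 - 9))*(2*5*(1/9)) = (10*(-6))*(10/9) = -60*10/9 = -200/3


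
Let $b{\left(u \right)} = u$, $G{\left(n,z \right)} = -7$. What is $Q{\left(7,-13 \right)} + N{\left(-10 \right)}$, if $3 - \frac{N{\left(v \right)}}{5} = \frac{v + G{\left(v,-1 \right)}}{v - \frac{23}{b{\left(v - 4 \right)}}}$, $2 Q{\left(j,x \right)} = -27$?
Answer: $- \frac{2029}{234} \approx -8.6709$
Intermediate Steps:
$Q{\left(j,x \right)} = - \frac{27}{2}$ ($Q{\left(j,x \right)} = \frac{1}{2} \left(-27\right) = - \frac{27}{2}$)
$N{\left(v \right)} = 15 - \frac{5 \left(-7 + v\right)}{v - \frac{23}{-4 + v}}$ ($N{\left(v \right)} = 15 - 5 \frac{v - 7}{v - \frac{23}{v - 4}} = 15 - 5 \frac{-7 + v}{v - \frac{23}{-4 + v}} = 15 - \frac{5 \left(-7 + v\right)}{v - \frac{23}{-4 + v}}$)
$Q{\left(7,-13 \right)} + N{\left(-10 \right)} = - \frac{27}{2} + \frac{5 \left(-97 + 7 \left(-10\right) + 2 \left(-10\right) \left(-4 - 10\right)\right)}{-23 - 10 \left(-4 - 10\right)} = - \frac{27}{2} + \frac{5 \left(-97 - 70 + 2 \left(-10\right) \left(-14\right)\right)}{-23 - -140} = - \frac{27}{2} + \frac{5 \left(-97 - 70 + 280\right)}{-23 + 140} = - \frac{27}{2} + 5 \cdot \frac{1}{117} \cdot 113 = - \frac{27}{2} + \frac{565}{117} = - \frac{2029}{234}$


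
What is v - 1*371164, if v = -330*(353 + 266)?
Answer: -575434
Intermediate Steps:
v = -204270 (v = -330*619 = -204270)
v - 1*371164 = -204270 - 1*371164 = -204270 - 371164 = -575434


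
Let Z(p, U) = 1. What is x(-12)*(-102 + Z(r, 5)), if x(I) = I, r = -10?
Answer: 1212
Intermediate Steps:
x(-12)*(-102 + Z(r, 5)) = -12*(-102 + 1) = -12*(-101) = 1212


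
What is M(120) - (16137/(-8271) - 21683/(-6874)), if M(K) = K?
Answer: 750463125/6317206 ≈ 118.80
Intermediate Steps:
M(120) - (16137/(-8271) - 21683/(-6874)) = 120 - (16137/(-8271) - 21683/(-6874)) = 120 - (16137*(-1/8271) - 21683*(-1/6874)) = 120 - (-1793/919 + 21683/6874) = 120 - 1*7601595/6317206 = 120 - 7601595/6317206 = 750463125/6317206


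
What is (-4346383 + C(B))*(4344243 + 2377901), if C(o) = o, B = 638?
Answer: -29212723677280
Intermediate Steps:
(-4346383 + C(B))*(4344243 + 2377901) = (-4346383 + 638)*(4344243 + 2377901) = -4345745*6722144 = -29212723677280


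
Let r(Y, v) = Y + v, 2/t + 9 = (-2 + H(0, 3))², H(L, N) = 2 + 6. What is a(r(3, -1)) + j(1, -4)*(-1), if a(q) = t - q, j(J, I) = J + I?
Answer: 29/27 ≈ 1.0741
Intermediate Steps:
j(J, I) = I + J
H(L, N) = 8
t = 2/27 (t = 2/(-9 + (-2 + 8)²) = 2/(-9 + 6²) = 2/(-9 + 36) = 2/27 ≈ 0.074074)
a(q) = 2/27 - q
a(r(3, -1)) + j(1, -4)*(-1) = (2/27 - (3 - 1)) + (-4 + 1)*(-1) = (2/27 - 1*2) - 3*(-1) = (2/27 - 2) + 3 = -52/27 + 3 = 29/27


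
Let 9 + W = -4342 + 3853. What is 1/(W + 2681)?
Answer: 1/2183 ≈ 0.00045808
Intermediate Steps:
W = -498 (W = -9 + (-4342 + 3853) = -9 - 489 = -498)
1/(W + 2681) = 1/(-498 + 2681) = 1/2183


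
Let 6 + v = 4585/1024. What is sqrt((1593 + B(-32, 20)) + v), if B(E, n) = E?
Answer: sqrt(1596905)/32 ≈ 39.490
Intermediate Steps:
v = -1559/1024 (v = -6 + 4585/1024 = -1559/1024 ≈ -1.5225)
sqrt((1593 + B(-32, 20)) + v) = sqrt((1593 - 32) - 1559/1024) = sqrt(1561 - 1559/1024) = sqrt(1596905/1024) = sqrt(1596905)/32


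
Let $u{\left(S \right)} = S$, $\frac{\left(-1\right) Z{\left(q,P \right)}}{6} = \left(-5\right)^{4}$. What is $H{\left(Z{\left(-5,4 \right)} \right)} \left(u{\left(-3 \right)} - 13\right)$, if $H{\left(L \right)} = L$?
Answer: $60000$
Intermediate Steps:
$Z{\left(q,P \right)} = -3750$ ($Z{\left(q,P \right)} = - 6 \left(-5\right)^{4} = \left(-6\right) 625 = -3750$)
$H{\left(Z{\left(-5,4 \right)} \right)} \left(u{\left(-3 \right)} - 13\right) = - 3750 \left(-3 - 13\right) = \left(-3750\right) \left(-16\right) = 60000$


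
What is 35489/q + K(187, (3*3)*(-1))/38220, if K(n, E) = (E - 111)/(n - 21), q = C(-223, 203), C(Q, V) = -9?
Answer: -1876338928/475839 ≈ -3943.2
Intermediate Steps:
q = -9
K(n, E) = (-111 + E)/(-21 + n)
35489/q + K(187, (3*3)*(-1))/38220 = 35489/(-9) + ((-111 + (3*3)*(-1))/(-21 + 187))/38220 = 35489*(-1/9) + ((-111 + 9*(-1))/166)*(1/38220) = -35489/9 + ((-111 - 9)/166)*(1/38220) = -35489/9 + ((1/166)*(-120))*(1/38220) = -35489/9 - 60/83*1/38220 = -35489/9 - 1/52871 = -1876338928/475839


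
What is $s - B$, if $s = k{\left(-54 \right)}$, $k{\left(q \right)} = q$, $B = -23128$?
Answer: $23074$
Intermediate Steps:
$s = -54$
$s - B = -54 - -23128 = -54 + 23128 = 23074$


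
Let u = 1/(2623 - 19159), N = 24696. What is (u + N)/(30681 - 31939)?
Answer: -408373055/20802288 ≈ -19.631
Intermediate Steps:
u = -1/16536 (u = 1/(-16536) = -1/16536 ≈ -6.0474e-5)
(u + N)/(30681 - 31939) = (-1/16536 + 24696)/(30681 - 31939) = (408373055/16536)/(-1258) = (408373055/16536)*(-1/1258) = -408373055/20802288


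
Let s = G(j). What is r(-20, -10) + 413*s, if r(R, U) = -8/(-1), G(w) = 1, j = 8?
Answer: 421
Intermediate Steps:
s = 1
r(R, U) = 8 (r(R, U) = -8*(-1) = 8)
r(-20, -10) + 413*s = 8 + 413*1 = 8 + 413 = 421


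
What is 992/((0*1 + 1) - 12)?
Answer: -992/11 ≈ -90.182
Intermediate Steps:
992/((0*1 + 1) - 12) = 992/((0 + 1) - 12) = 992/(1 - 12) = 992/(-11) = -1/11*992 = -992/11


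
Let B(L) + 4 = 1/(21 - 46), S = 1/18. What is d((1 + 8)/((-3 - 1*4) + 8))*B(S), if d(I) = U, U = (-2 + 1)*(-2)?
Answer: -202/25 ≈ -8.0800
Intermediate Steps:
S = 1/18 ≈ 0.055556
B(L) = -101/25 (B(L) = -4 + 1/(21 - 46) = -4 + 1/(-25) = -4 - 1/25 = -101/25)
U = 2 (U = -1*(-2) = 2)
d(I) = 2
d((1 + 8)/((-3 - 1*4) + 8))*B(S) = 2*(-101/25) = -202/25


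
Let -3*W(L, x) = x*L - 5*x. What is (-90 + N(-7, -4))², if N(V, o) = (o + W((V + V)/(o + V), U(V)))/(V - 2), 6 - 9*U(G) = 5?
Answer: 57323372929/7144929 ≈ 8022.9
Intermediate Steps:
U(G) = ⅑ (U(G) = ⅔ - ⅑*5 = ⅔ - 5/9 = ⅑)
W(L, x) = 5*x/3 - L*x/3 (W(L, x) = -(x*L - 5*x)/3 = -(L*x - 5*x)/3 = -(-5*x + L*x)/3 = 5*x/3 - L*x/3)
N(V, o) = (5/27 + o - 2*V/(27*(V + o)))/(-2 + V) (N(V, o) = (o + (⅓)*(⅑)*(5 - (V + V)/(o + V)))/(V - 2) = (o + (⅓)*(⅑)*(5 - 2*V/(V + o)))/(-2 + V) = (o + (5/27 - 2*V/(27*(V + o))))/(-2 + V) = (5/27 + o - 2*V/(27*(V + o)))/(-2 + V))
(-90 + N(-7, -4))² = (-90 + (-2*(-7) + (5 + 27*(-4))*(-7 - 4))/(27*(-2 - 7)*(-7 - 4)))² = (-90 + (1/27)*(14 + (5 - 108)*(-11))/(-9*(-11)))² = (-90 + (1/27)*(-⅑)*(-1/11)*(14 - 103*(-11)))² = (-90 + (1/27)*(-⅑)*(-1/11)*(14 + 1133))² = (-90 + (1/27)*(-⅑)*(-1/11)*1147)² = (-90 + 1147/2673)² = (-239423/2673)² = 57323372929/7144929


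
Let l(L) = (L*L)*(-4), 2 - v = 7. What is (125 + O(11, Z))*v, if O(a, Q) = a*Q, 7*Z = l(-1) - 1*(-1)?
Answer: -4210/7 ≈ -601.43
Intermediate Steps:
v = -5 (v = 2 - 1*7 = 2 - 7 = -5)
l(L) = -4*L² (l(L) = L²*(-4) = -4*L²)
Z = -3/7 (Z = (-4*(-1)² - 1*(-1))/7 = (-4*1 + 1)/7 = (-4 + 1)/7 = (⅐)*(-3) = -3/7 ≈ -0.42857)
O(a, Q) = Q*a
(125 + O(11, Z))*v = (125 - 3/7*11)*(-5) = (125 - 33/7)*(-5) = (842/7)*(-5) = -4210/7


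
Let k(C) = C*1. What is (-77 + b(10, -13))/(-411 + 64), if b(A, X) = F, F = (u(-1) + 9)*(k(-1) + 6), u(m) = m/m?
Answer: 27/347 ≈ 0.077810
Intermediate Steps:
k(C) = C
u(m) = 1
F = 50 (F = (1 + 9)*(-1 + 6) = 10*5 = 50)
b(A, X) = 50
(-77 + b(10, -13))/(-411 + 64) = (-77 + 50)/(-411 + 64) = -27/(-347) = -27*(-1/347) = 27/347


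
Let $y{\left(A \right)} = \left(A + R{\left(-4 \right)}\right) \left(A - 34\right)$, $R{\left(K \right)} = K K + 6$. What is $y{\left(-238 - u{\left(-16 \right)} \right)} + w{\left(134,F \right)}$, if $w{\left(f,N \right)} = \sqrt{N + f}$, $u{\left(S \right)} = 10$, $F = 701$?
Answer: $63732 + \sqrt{835} \approx 63761.0$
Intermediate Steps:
$R{\left(K \right)} = 6 + K^{2}$ ($R{\left(K \right)} = K^{2} + 6 = 6 + K^{2}$)
$y{\left(A \right)} = \left(-34 + A\right) \left(22 + A\right)$ ($y{\left(A \right)} = \left(A + \left(6 + \left(-4\right)^{2}\right)\right) \left(A - 34\right) = \left(A + \left(6 + 16\right)\right) \left(-34 + A\right) = \left(A + 22\right) \left(-34 + A\right) = \left(22 + A\right) \left(-34 + A\right) = \left(-34 + A\right) \left(22 + A\right)$)
$y{\left(-238 - u{\left(-16 \right)} \right)} + w{\left(134,F \right)} = \left(-748 + \left(-238 - 10\right)^{2} - 12 \left(-238 - 10\right)\right) + \sqrt{701 + 134} = \left(-748 + \left(-238 - 10\right)^{2} - 12 \left(-238 - 10\right)\right) + \sqrt{835} = \left(-748 + \left(-248\right)^{2} - -2976\right) + \sqrt{835} = \left(-748 + 61504 + 2976\right) + \sqrt{835} = 63732 + \sqrt{835}$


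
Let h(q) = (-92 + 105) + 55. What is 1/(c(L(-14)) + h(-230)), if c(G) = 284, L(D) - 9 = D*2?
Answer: 1/352 ≈ 0.0028409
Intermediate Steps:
L(D) = 9 + 2*D (L(D) = 9 + D*2 = 9 + 2*D)
h(q) = 68 (h(q) = 13 + 55 = 68)
1/(c(L(-14)) + h(-230)) = 1/(284 + 68) = 1/352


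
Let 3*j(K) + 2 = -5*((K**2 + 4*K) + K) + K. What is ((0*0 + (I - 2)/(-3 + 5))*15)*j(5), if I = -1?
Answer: 3705/2 ≈ 1852.5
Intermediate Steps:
j(K) = -2/3 - 8*K - 5*K**2/3 (j(K) = -2/3 + (-5*((K**2 + 4*K) + K) + K)/3 = -2/3 + (-5*(K**2 + 5*K) + K)/3 = -2/3 + ((-25*K - 5*K**2) + K)/3 = -2/3 + (-24*K - 5*K**2)/3 = -2/3 + (-8*K - 5*K**2/3) = -2/3 - 8*K - 5*K**2/3)
((0*0 + (I - 2)/(-3 + 5))*15)*j(5) = ((0*0 + (-1 - 2)/(-3 + 5))*15)*(-2/3 - 8*5 - 5/3*5**2) = ((0 - 3/2)*15)*(-2/3 - 40 - 5/3*25) = ((0 - 3*1/2)*15)*(-2/3 - 40 - 125/3) = ((0 - 3/2)*15)*(-247/3) = -3/2*15*(-247/3) = -45/2*(-247/3) = 3705/2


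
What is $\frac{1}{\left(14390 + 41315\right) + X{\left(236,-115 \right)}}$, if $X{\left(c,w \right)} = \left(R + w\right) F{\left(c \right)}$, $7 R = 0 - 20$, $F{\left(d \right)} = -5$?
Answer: $\frac{7}{394060} \approx 1.7764 \cdot 10^{-5}$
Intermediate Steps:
$R = - \frac{20}{7}$ ($R = \frac{0 - 20}{7} = \frac{1}{7} \left(-20\right) = - \frac{20}{7} \approx -2.8571$)
$X{\left(c,w \right)} = \frac{100}{7} - 5 w$ ($X{\left(c,w \right)} = \left(- \frac{20}{7} + w\right) \left(-5\right) = \frac{100}{7} - 5 w$)
$\frac{1}{\left(14390 + 41315\right) + X{\left(236,-115 \right)}} = \frac{1}{\left(14390 + 41315\right) + \left(\frac{100}{7} - -575\right)} = \frac{1}{55705 + \left(\frac{100}{7} + 575\right)} = \frac{1}{55705 + \frac{4125}{7}} = \frac{1}{\frac{394060}{7}} = \frac{7}{394060}$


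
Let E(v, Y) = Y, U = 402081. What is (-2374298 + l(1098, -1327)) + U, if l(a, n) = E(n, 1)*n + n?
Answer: -1974871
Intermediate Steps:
l(a, n) = 2*n (l(a, n) = 1*n + n = n + n = 2*n)
(-2374298 + l(1098, -1327)) + U = (-2374298 + 2*(-1327)) + 402081 = (-2374298 - 2654) + 402081 = -2376952 + 402081 = -1974871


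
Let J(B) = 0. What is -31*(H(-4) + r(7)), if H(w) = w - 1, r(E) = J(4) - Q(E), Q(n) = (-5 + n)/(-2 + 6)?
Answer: 341/2 ≈ 170.50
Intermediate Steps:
Q(n) = -5/4 + n/4 (Q(n) = (-5 + n)/4 = (-5 + n)*(1/4) = -5/4 + n/4)
r(E) = 5/4 - E/4 (r(E) = 0 - (-5/4 + E/4) = 0 + (5/4 - E/4) = 5/4 - E/4)
H(w) = -1 + w
-31*(H(-4) + r(7)) = -31*((-1 - 4) + (5/4 - 1/4*7)) = -31*(-5 + (5/4 - 7/4)) = -31*(-5 - 1/2) = -31*(-11/2) = 341/2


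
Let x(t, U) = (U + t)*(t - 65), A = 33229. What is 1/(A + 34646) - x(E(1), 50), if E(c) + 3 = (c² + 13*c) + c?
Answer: 223037251/67875 ≈ 3286.0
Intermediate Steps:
E(c) = -3 + c² + 14*c (E(c) = -3 + ((c² + 13*c) + c) = -3 + (c² + 14*c) = -3 + c² + 14*c)
x(t, U) = (-65 + t)*(U + t) (x(t, U) = (U + t)*(-65 + t) = (-65 + t)*(U + t))
1/(A + 34646) - x(E(1), 50) = 1/(33229 + 34646) - ((-3 + 1² + 14*1)² - 65*50 - 65*(-3 + 1² + 14*1) + 50*(-3 + 1² + 14*1)) = 1/67875 - ((-3 + 1 + 14)² - 3250 - 65*(-3 + 1 + 14) + 50*(-3 + 1 + 14)) = 1/67875 - (12² - 3250 - 65*12 + 50*12) = 1/67875 - (144 - 3250 - 780 + 600) = 1/67875 - 1*(-3286) = 1/67875 + 3286 = 223037251/67875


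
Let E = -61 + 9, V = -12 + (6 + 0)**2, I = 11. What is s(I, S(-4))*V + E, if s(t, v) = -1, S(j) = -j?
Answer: -76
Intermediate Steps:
V = 24 (V = -12 + 6**2 = -12 + 36 = 24)
E = -52
s(I, S(-4))*V + E = -1*24 - 52 = -24 - 52 = -76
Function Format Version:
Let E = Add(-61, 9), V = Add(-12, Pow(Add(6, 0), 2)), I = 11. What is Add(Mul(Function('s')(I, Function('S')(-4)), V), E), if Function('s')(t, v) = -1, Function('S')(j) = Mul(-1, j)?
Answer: -76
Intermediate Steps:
V = 24 (V = Add(-12, Pow(6, 2)) = Add(-12, 36) = 24)
E = -52
Add(Mul(Function('s')(I, Function('S')(-4)), V), E) = Add(Mul(-1, 24), -52) = Add(-24, -52) = -76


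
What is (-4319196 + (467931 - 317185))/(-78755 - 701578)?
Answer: 4168450/780333 ≈ 5.3419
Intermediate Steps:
(-4319196 + (467931 - 317185))/(-78755 - 701578) = (-4319196 + 150746)/(-780333) = -4168450*(-1/780333) = 4168450/780333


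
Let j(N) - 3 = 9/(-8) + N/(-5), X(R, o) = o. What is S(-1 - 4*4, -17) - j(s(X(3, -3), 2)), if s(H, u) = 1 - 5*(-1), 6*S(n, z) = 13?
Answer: 179/120 ≈ 1.4917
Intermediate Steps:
S(n, z) = 13/6 (S(n, z) = (⅙)*13 = 13/6)
s(H, u) = 6 (s(H, u) = 1 + 5 = 6)
j(N) = 15/8 - N/5 (j(N) = 3 + (9/(-8) + N/(-5)) = 3 + (9*(-⅛) + N*(-⅕)) = 3 + (-9/8 - N/5) = 15/8 - N/5)
S(-1 - 4*4, -17) - j(s(X(3, -3), 2)) = 13/6 - (15/8 - ⅕*6) = 13/6 - (15/8 - 6/5) = 13/6 - 1*27/40 = 13/6 - 27/40 = 179/120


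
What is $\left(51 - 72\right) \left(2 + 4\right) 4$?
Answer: $-504$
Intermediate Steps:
$\left(51 - 72\right) \left(2 + 4\right) 4 = - 21 \cdot 6 \cdot 4 = \left(-21\right) 24 = -504$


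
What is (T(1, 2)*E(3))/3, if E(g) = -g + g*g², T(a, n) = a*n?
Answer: 16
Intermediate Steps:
E(g) = g³ - g (E(g) = -g + g³ = g³ - g)
(T(1, 2)*E(3))/3 = ((1*2)*(3³ - 1*3))/3 = (2*(27 - 3))*(⅓) = (2*24)*(⅓) = 48*(⅓) = 16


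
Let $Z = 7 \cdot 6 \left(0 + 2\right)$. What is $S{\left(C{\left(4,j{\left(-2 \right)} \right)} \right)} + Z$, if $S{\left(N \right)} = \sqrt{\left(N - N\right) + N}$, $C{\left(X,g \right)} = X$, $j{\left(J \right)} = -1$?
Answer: $86$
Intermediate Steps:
$S{\left(N \right)} = \sqrt{N}$ ($S{\left(N \right)} = \sqrt{0 + N} = \sqrt{N}$)
$Z = 84$ ($Z = 42 \cdot 2 = 84$)
$S{\left(C{\left(4,j{\left(-2 \right)} \right)} \right)} + Z = \sqrt{4} + 84 = 2 + 84 = 86$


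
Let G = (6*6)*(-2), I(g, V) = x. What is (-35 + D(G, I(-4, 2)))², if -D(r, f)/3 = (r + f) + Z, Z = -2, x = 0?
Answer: 34969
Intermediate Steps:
I(g, V) = 0
G = -72 (G = 36*(-2) = -72)
D(r, f) = 6 - 3*f - 3*r (D(r, f) = -3*((r + f) - 2) = -3*((f + r) - 2) = -3*(-2 + f + r) = 6 - 3*f - 3*r)
(-35 + D(G, I(-4, 2)))² = (-35 + (6 - 3*0 - 3*(-72)))² = (-35 + (6 + 0 + 216))² = (-35 + 222)² = 187² = 34969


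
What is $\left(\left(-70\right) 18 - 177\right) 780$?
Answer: $-1120860$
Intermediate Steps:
$\left(\left(-70\right) 18 - 177\right) 780 = \left(-1260 - 177\right) 780 = \left(-1437\right) 780 = -1120860$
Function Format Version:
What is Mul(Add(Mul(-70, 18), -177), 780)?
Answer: -1120860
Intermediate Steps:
Mul(Add(Mul(-70, 18), -177), 780) = Mul(Add(-1260, -177), 780) = Mul(-1437, 780) = -1120860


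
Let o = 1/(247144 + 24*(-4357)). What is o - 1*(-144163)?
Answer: 20554183889/142576 ≈ 1.4416e+5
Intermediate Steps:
o = 1/142576 (o = 1/(247144 - 104568) = 1/142576 ≈ 7.0138e-6)
o - 1*(-144163) = 1/142576 - 1*(-144163) = 1/142576 + 144163 = 20554183889/142576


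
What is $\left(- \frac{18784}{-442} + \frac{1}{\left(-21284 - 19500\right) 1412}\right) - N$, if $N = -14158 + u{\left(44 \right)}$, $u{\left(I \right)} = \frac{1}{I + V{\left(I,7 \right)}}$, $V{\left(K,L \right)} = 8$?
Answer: $\frac{180725638331475}{12726728768} \approx 14200.0$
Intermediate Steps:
$u{\left(I \right)} = \frac{1}{8 + I}$ ($u{\left(I \right)} = \frac{1}{I + 8} = \frac{1}{8 + I}$)
$N = - \frac{736215}{52}$ ($N = -14158 + \frac{1}{8 + 44} = -14158 + \frac{1}{52} = - \frac{736215}{52} \approx -14158.0$)
$\left(- \frac{18784}{-442} + \frac{1}{\left(-21284 - 19500\right) 1412}\right) - N = \left(- \frac{18784}{-442} + \frac{1}{\left(-21284 - 19500\right) 1412}\right) - - \frac{736215}{52} = \left(\left(-18784\right) \left(- \frac{1}{442}\right) + \frac{1}{-40784} \cdot \frac{1}{1412}\right) + \frac{736215}{52} = \left(\frac{9392}{221} - \frac{1}{57587008}\right) + \frac{736215}{52} = \frac{540857178915}{12726728768} + \frac{736215}{52} = \frac{180725638331475}{12726728768}$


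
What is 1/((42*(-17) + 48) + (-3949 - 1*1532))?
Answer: -1/6147 ≈ -0.00016268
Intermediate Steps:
1/((42*(-17) + 48) + (-3949 - 1*1532)) = 1/((-714 + 48) + (-3949 - 1532)) = 1/(-666 - 5481) = 1/(-6147) = -1/6147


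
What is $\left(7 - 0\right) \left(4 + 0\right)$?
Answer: $28$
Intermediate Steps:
$\left(7 - 0\right) \left(4 + 0\right) = \left(7 + 0\right) 4 = 7 \cdot 4 = 28$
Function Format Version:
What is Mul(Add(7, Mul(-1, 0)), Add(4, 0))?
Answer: 28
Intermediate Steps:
Mul(Add(7, Mul(-1, 0)), Add(4, 0)) = Mul(Add(7, 0), 4) = Mul(7, 4) = 28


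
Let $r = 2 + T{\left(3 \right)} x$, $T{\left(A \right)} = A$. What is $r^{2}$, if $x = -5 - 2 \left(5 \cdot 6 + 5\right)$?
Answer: $49729$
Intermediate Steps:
$x = -75$ ($x = -5 - 2 \left(30 + 5\right) = -5 - 70 = -75$)
$r = -223$ ($r = 2 + 3 \left(-75\right) = 2 - 225 = -223$)
$r^{2} = \left(-223\right)^{2} = 49729$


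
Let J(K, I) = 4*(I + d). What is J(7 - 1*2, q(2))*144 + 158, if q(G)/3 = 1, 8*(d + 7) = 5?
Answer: -1786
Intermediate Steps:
d = -51/8 (d = -7 + (⅛)*5 = -7 + 5/8 = -51/8 ≈ -6.3750)
q(G) = 3 (q(G) = 3*1 = 3)
J(K, I) = -51/2 + 4*I (J(K, I) = 4*(I - 51/8) = 4*(-51/8 + I) = -51/2 + 4*I)
J(7 - 1*2, q(2))*144 + 158 = (-51/2 + 4*3)*144 + 158 = (-51/2 + 12)*144 + 158 = -27/2*144 + 158 = -1944 + 158 = -1786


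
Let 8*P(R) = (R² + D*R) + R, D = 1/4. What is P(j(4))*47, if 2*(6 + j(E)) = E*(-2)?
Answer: 8225/16 ≈ 514.06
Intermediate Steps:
j(E) = -6 - E (j(E) = -6 + (E*(-2))/2 = -6 + (-2*E)/2 = -6 - E)
D = ¼ ≈ 0.25000
P(R) = R²/8 + 5*R/32 (P(R) = ((R² + R/4) + R)/8 = (R² + 5*R/4)/8 = R²/8 + 5*R/32)
P(j(4))*47 = ((-6 - 1*4)*(5 + 4*(-6 - 1*4))/32)*47 = ((-6 - 4)*(5 + 4*(-6 - 4))/32)*47 = ((1/32)*(-10)*(5 + 4*(-10)))*47 = ((1/32)*(-10)*(5 - 40))*47 = ((1/32)*(-10)*(-35))*47 = (175/16)*47 = 8225/16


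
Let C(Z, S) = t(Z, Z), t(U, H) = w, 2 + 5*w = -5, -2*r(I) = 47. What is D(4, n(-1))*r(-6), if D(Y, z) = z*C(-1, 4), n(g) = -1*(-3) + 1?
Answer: 658/5 ≈ 131.60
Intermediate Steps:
r(I) = -47/2 (r(I) = -½*47 = -47/2)
n(g) = 4 (n(g) = 3 + 1 = 4)
w = -7/5 (w = -⅖ + (⅕)*(-5) = -⅖ - 1 = -7/5 ≈ -1.4000)
t(U, H) = -7/5
C(Z, S) = -7/5
D(Y, z) = -7*z/5 (D(Y, z) = z*(-7/5) = -7*z/5)
D(4, n(-1))*r(-6) = -7/5*4*(-47/2) = -28/5*(-47/2) = 658/5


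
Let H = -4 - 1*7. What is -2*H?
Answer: 22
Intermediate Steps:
H = -11 (H = -4 - 7 = -11)
-2*H = -2*(-11) = 22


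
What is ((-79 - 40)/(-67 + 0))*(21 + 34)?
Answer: 6545/67 ≈ 97.687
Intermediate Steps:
((-79 - 40)/(-67 + 0))*(21 + 34) = -119/(-67)*55 = -119*(-1/67)*55 = (119/67)*55 = 6545/67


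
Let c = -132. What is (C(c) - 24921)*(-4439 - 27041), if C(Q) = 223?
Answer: 777493040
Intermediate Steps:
(C(c) - 24921)*(-4439 - 27041) = (223 - 24921)*(-4439 - 27041) = -24698*(-31480) = 777493040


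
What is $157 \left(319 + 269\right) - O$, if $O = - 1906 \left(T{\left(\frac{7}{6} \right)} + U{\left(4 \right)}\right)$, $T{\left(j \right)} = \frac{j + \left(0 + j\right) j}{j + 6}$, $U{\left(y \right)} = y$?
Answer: $\frac{12978983}{129} \approx 1.0061 \cdot 10^{5}$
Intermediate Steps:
$T{\left(j \right)} = \frac{j + j^{2}}{6 + j}$ ($T{\left(j \right)} = \frac{j + j j}{6 + j} = \frac{j + j^{2}}{6 + j}$)
$O = - \frac{1070219}{129}$ ($O = - 1906 \left(\frac{\frac{7}{6} \left(1 + \frac{7}{6}\right)}{6 + \frac{7}{6}} + 4\right) = - 1906 \left(\frac{7 \cdot \frac{1}{6} \left(1 + 7 \cdot \frac{1}{6}\right)}{6 + 7 \cdot \frac{1}{6}} + 4\right) = - 1906 \left(\frac{7 \left(1 + \frac{7}{6}\right)}{6 \left(6 + \frac{7}{6}\right)} + 4\right) = - 1906 \left(\frac{7}{6} \frac{1}{\frac{43}{6}} \cdot \frac{13}{6} + 4\right) = - 1906 \left(\frac{7}{6} \cdot \frac{6}{43} \cdot \frac{13}{6} + 4\right) = - 1906 \left(\frac{91}{258} + 4\right) = \left(-1906\right) \frac{1123}{258} = - \frac{1070219}{129} \approx -8296.3$)
$157 \left(319 + 269\right) - O = 157 \left(319 + 269\right) - - \frac{1070219}{129} = 157 \cdot 588 + \frac{1070219}{129} = 92316 + \frac{1070219}{129} = \frac{12978983}{129}$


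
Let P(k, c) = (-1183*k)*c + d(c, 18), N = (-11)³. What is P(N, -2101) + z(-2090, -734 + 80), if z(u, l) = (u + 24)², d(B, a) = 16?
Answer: -3303909501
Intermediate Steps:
N = -1331
z(u, l) = (24 + u)²
P(k, c) = 16 - 1183*c*k (P(k, c) = (-1183*k)*c + 16 = -1183*c*k + 16 = 16 - 1183*c*k)
P(N, -2101) + z(-2090, -734 + 80) = (16 - 1183*(-2101)*(-1331)) + (24 - 2090)² = (16 - 3308177873) + (-2066)² = -3308177857 + 4268356 = -3303909501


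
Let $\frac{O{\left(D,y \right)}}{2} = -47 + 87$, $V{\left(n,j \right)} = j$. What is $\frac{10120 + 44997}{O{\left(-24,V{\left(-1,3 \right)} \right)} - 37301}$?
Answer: $- \frac{55117}{37221} \approx -1.4808$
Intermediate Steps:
$O{\left(D,y \right)} = 80$ ($O{\left(D,y \right)} = 2 \left(-47 + 87\right) = 2 \cdot 40 = 80$)
$\frac{10120 + 44997}{O{\left(-24,V{\left(-1,3 \right)} \right)} - 37301} = \frac{10120 + 44997}{80 - 37301} = \frac{55117}{-37221} = 55117 \left(- \frac{1}{37221}\right) = - \frac{55117}{37221}$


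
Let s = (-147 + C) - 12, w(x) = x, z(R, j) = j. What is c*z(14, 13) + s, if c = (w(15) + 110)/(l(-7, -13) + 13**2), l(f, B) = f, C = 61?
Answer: -14251/162 ≈ -87.969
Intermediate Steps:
s = -98 (s = (-147 + 61) - 12 = -86 - 12 = -98)
c = 125/162 (c = (15 + 110)/(-7 + 13**2) = 125/(-7 + 169) = 125/162 ≈ 0.77160)
c*z(14, 13) + s = (125/162)*13 - 98 = 1625/162 - 98 = -14251/162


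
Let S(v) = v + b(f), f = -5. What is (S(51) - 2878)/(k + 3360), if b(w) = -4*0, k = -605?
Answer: -2827/2755 ≈ -1.0261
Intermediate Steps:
b(w) = 0
S(v) = v (S(v) = v + 0 = v)
(S(51) - 2878)/(k + 3360) = (51 - 2878)/(-605 + 3360) = -2827/2755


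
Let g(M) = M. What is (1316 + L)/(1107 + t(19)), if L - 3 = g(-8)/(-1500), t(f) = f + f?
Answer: 494627/429375 ≈ 1.1520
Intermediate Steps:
t(f) = 2*f
L = 1127/375 (L = 3 - 8/(-1500) = 3 - 8*(-1/1500) = 3 + 2/375 = 1127/375 ≈ 3.0053)
(1316 + L)/(1107 + t(19)) = (1316 + 1127/375)/(1107 + 2*19) = 494627/(375*(1107 + 38)) = (494627/375)/1145 = (494627/375)*(1/1145) = 494627/429375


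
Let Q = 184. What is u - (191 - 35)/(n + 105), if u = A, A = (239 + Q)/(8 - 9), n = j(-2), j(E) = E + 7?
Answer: -23343/55 ≈ -424.42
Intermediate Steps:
j(E) = 7 + E
n = 5 (n = 7 - 2 = 5)
A = -423 (A = (239 + 184)/(8 - 9) = 423/(-1) = 423*(-1) = -423)
u = -423
u - (191 - 35)/(n + 105) = -423 - (191 - 35)/(5 + 105) = -423 - 156/110 = -423 - 1*78/55 = -423 - 78/55 = -23343/55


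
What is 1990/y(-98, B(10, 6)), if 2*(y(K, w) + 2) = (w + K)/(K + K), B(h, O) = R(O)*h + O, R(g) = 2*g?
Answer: -27860/29 ≈ -960.69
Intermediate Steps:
B(h, O) = O + 2*O*h (B(h, O) = (2*O)*h + O = 2*O*h + O = O + 2*O*h)
y(K, w) = -2 + (K + w)/(4*K) (y(K, w) = -2 + ((w + K)/(K + K))/2 = -2 + ((K + w)/((2*K)))/2 = -2 + ((K + w)*(1/(2*K)))/2 = -2 + ((K + w)/(2*K))/2 = -2 + (K + w)/(4*K))
1990/y(-98, B(10, 6)) = 1990/(((¼)*(6*(1 + 2*10) - 7*(-98))/(-98))) = 1990/(((¼)*(-1/98)*(6*(1 + 20) + 686))) = 1990/(((¼)*(-1/98)*(6*21 + 686))) = 1990/(((¼)*(-1/98)*(126 + 686))) = 1990/(((¼)*(-1/98)*812)) = 1990/(-29/14) = 1990*(-14/29) = -27860/29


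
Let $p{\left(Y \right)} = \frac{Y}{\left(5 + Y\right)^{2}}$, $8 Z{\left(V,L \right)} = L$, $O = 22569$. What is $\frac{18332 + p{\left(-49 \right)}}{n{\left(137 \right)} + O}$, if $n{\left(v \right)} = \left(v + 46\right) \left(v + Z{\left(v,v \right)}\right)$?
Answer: $\frac{35490703}{98298222} \approx 0.36105$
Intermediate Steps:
$Z{\left(V,L \right)} = \frac{L}{8}$
$p{\left(Y \right)} = \frac{Y}{\left(5 + Y\right)^{2}}$
$n{\left(v \right)} = \frac{9 v \left(46 + v\right)}{8}$ ($n{\left(v \right)} = \left(v + 46\right) \left(v + \frac{v}{8}\right) = \left(46 + v\right) \frac{9 v}{8} = \frac{9 v \left(46 + v\right)}{8}$)
$\frac{18332 + p{\left(-49 \right)}}{n{\left(137 \right)} + O} = \frac{18332 - \frac{49}{\left(5 - 49\right)^{2}}}{\frac{9}{8} \cdot 137 \left(46 + 137\right) + 22569} = \frac{18332 - \frac{49}{1936}}{\frac{9}{8} \cdot 137 \cdot 183 + 22569} = \frac{18332 - \frac{49}{1936}}{\frac{225639}{8} + 22569} = \frac{18332 - \frac{49}{1936}}{\frac{406191}{8}} = \frac{35490703}{1936} \cdot \frac{8}{406191} = \frac{35490703}{98298222}$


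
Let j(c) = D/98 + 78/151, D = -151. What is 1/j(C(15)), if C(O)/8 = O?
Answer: -14798/15157 ≈ -0.97631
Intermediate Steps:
C(O) = 8*O
j(c) = -15157/14798 (j(c) = -151/98 + 78/151 = -15157/14798)
1/j(C(15)) = 1/(-15157/14798) = -14798/15157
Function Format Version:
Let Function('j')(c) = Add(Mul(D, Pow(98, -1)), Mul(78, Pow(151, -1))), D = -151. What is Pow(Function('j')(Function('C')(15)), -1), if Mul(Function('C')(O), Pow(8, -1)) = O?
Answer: Rational(-14798, 15157) ≈ -0.97631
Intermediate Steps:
Function('C')(O) = Mul(8, O)
Function('j')(c) = Rational(-15157, 14798) (Function('j')(c) = Add(Mul(-151, Pow(98, -1)), Mul(78, Pow(151, -1))) = Add(Mul(-151, Rational(1, 98)), Mul(78, Rational(1, 151))) = Add(Rational(-151, 98), Rational(78, 151)) = Rational(-15157, 14798))
Pow(Function('j')(Function('C')(15)), -1) = Pow(Rational(-15157, 14798), -1) = Rational(-14798, 15157)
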